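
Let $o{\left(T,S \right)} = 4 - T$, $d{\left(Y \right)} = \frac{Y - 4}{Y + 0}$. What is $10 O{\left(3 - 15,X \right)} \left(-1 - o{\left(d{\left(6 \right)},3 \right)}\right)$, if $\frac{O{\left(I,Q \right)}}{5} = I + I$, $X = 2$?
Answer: $5600$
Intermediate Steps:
$d{\left(Y \right)} = \frac{-4 + Y}{Y}$
$O{\left(I,Q \right)} = 10 I$ ($O{\left(I,Q \right)} = 5 \left(I + I\right) = 5 \cdot 2 I = 10 I$)
$10 O{\left(3 - 15,X \right)} \left(-1 - o{\left(d{\left(6 \right)},3 \right)}\right) = 10 \cdot 10 \left(3 - 15\right) \left(-1 - \left(4 - \frac{-4 + 6}{6}\right)\right) = 10 \cdot 10 \left(3 - 15\right) \left(-1 - \left(4 - \frac{1}{6} \cdot 2\right)\right) = 10 \cdot 10 \left(-12\right) \left(-1 - \left(4 - \frac{1}{3}\right)\right) = 10 \left(-120\right) \left(-1 - \left(4 - \frac{1}{3}\right)\right) = - 1200 \left(-1 - \frac{11}{3}\right) = \left(-1200\right) \left(- \frac{14}{3}\right) = 5600$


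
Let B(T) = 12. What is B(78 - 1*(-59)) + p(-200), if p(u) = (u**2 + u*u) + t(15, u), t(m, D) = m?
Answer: 80027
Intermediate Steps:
p(u) = 15 + 2*u**2 (p(u) = (u**2 + u*u) + 15 = (u**2 + u**2) + 15 = 2*u**2 + 15 = 15 + 2*u**2)
B(78 - 1*(-59)) + p(-200) = 12 + (15 + 2*(-200)**2) = 12 + (15 + 2*40000) = 12 + (15 + 80000) = 12 + 80015 = 80027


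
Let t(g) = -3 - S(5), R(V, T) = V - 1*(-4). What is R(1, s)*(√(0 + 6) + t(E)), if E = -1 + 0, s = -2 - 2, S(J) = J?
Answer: -40 + 5*√6 ≈ -27.753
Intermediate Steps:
s = -4
R(V, T) = 4 + V (R(V, T) = V + 4 = 4 + V)
E = -1
t(g) = -8 (t(g) = -3 - 1*5 = -3 - 5 = -8)
R(1, s)*(√(0 + 6) + t(E)) = (4 + 1)*(√(0 + 6) - 8) = 5*(√6 - 8) = 5*(-8 + √6) = -40 + 5*√6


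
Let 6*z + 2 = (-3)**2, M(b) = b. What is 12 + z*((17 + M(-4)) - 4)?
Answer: 45/2 ≈ 22.500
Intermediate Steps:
z = 7/6 (z = -1/3 + (1/6)*(-3)**2 = -1/3 + (1/6)*9 = -1/3 + 3/2 = 7/6 ≈ 1.1667)
12 + z*((17 + M(-4)) - 4) = 12 + 7*((17 - 4) - 4)/6 = 12 + 7*(13 - 4)/6 = 12 + (7/6)*9 = 12 + 21/2 = 45/2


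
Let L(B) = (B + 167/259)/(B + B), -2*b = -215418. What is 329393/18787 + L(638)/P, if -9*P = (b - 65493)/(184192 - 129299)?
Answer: 1020119087621707/87370274521376 ≈ 11.676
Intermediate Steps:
b = 107709 (b = -1/2*(-215418) = 107709)
P = -14072/164679 (P = -(107709 - 65493)/(9*(184192 - 129299)) = -14072/(3*54893) = -1/9*42216/54893 = -14072/164679 ≈ -0.085451)
L(B) = (167/259 + B)/(2*B) (L(B) = (B + 167*(1/259))/((2*B)) = (B + 167/259)*(1/(2*B)) = (167/259 + B)*(1/(2*B)) = (167/259 + B)/(2*B))
329393/18787 + L(638)/P = 329393/18787 + ((1/518)*(167 + 259*638)/638)/(-14072/164679) = 329393*(1/18787) + ((1/518)*(1/638)*(167 + 165242))*(-164679/14072) = 329393/18787 + ((1/518)*(1/638)*165409)*(-164679/14072) = 329393/18787 + (165409/330484)*(-164679/14072) = 329393/18787 - 27239388711/4650570848 = 1020119087621707/87370274521376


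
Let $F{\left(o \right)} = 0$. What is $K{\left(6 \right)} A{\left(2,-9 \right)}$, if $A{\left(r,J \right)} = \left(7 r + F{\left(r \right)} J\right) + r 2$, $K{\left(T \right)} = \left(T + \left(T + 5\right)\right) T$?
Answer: $1836$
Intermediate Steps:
$K{\left(T \right)} = T \left(5 + 2 T\right)$ ($K{\left(T \right)} = \left(T + \left(5 + T\right)\right) T = \left(5 + 2 T\right) T = T \left(5 + 2 T\right)$)
$A{\left(r,J \right)} = 9 r$ ($A{\left(r,J \right)} = \left(7 r + 0 J\right) + r 2 = \left(7 r + 0\right) + 2 r = 7 r + 2 r = 9 r$)
$K{\left(6 \right)} A{\left(2,-9 \right)} = 6 \left(5 + 2 \cdot 6\right) 9 \cdot 2 = 6 \left(5 + 12\right) 18 = 6 \cdot 17 \cdot 18 = 102 \cdot 18 = 1836$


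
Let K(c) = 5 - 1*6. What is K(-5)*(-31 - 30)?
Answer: 61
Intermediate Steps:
K(c) = -1 (K(c) = 5 - 6 = -1)
K(-5)*(-31 - 30) = -(-31 - 30) = -1*(-61) = 61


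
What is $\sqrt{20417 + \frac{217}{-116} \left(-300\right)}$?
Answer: $\frac{4 \sqrt{1102667}}{29} \approx 144.84$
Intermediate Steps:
$\sqrt{20417 + \frac{217}{-116} \left(-300\right)} = \sqrt{20417 + 217 \left(- \frac{1}{116}\right) \left(-300\right)} = \sqrt{20417 - - \frac{16275}{29}} = \sqrt{20417 + \frac{16275}{29}} = \sqrt{\frac{608368}{29}} = \frac{4 \sqrt{1102667}}{29}$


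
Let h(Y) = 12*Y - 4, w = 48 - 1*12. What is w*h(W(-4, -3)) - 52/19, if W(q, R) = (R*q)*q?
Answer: -396772/19 ≈ -20883.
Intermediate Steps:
W(q, R) = R*q**2
w = 36 (w = 48 - 12 = 36)
h(Y) = -4 + 12*Y
w*h(W(-4, -3)) - 52/19 = 36*(-4 + 12*(-3*(-4)**2)) - 52/19 = 36*(-4 + 12*(-3*16)) - 52*1/19 = 36*(-4 + 12*(-48)) - 52/19 = 36*(-4 - 576) - 52/19 = 36*(-580) - 52/19 = -20880 - 52/19 = -396772/19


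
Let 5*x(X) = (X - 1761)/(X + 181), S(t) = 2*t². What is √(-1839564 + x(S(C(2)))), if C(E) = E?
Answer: I*√182530921965/315 ≈ 1356.3*I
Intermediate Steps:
x(X) = (-1761 + X)/(5*(181 + X)) (x(X) = ((X - 1761)/(X + 181))/5 = ((-1761 + X)/(181 + X))/5 = (-1761 + X)/(5*(181 + X)))
√(-1839564 + x(S(C(2)))) = √(-1839564 + (-1761 + 2*2²)/(5*(181 + 2*2²))) = √(-1839564 + (-1761 + 2*4)/(5*(181 + 2*4))) = √(-1839564 + (-1761 + 8)/(5*(181 + 8))) = √(-1839564 + (⅕)*(-1753)/189) = √(-1839564 + (⅕)*(1/189)*(-1753)) = √(-1839564 - 1753/945) = √(-1738389733/945) = I*√182530921965/315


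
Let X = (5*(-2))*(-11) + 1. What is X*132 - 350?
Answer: 14302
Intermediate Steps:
X = 111 (X = -10*(-11) + 1 = 110 + 1 = 111)
X*132 - 350 = 111*132 - 350 = 14652 - 350 = 14302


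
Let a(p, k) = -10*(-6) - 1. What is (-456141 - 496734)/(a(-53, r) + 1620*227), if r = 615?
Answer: -952875/367799 ≈ -2.5907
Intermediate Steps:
a(p, k) = 59 (a(p, k) = 60 - 1 = 59)
(-456141 - 496734)/(a(-53, r) + 1620*227) = (-456141 - 496734)/(59 + 1620*227) = -952875/(59 + 367740) = -952875/367799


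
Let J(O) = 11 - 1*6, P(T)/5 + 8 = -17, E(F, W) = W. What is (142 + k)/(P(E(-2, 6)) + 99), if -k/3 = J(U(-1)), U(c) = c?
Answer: -127/26 ≈ -4.8846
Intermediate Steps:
P(T) = -125 (P(T) = -40 + 5*(-17) = -40 - 85 = -125)
J(O) = 5 (J(O) = 11 - 6 = 5)
k = -15 (k = -3*5 = -15)
(142 + k)/(P(E(-2, 6)) + 99) = (142 - 15)/(-125 + 99) = 127/(-26) = 127*(-1/26) = -127/26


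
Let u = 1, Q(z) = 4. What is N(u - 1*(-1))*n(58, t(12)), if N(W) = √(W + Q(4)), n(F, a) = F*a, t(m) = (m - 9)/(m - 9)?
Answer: 58*√6 ≈ 142.07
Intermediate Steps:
t(m) = 1 (t(m) = (-9 + m)/(-9 + m) = 1)
N(W) = √(4 + W) (N(W) = √(W + 4) = √(4 + W))
N(u - 1*(-1))*n(58, t(12)) = √(4 + (1 - 1*(-1)))*(58*1) = √(4 + (1 + 1))*58 = √(4 + 2)*58 = √6*58 = 58*√6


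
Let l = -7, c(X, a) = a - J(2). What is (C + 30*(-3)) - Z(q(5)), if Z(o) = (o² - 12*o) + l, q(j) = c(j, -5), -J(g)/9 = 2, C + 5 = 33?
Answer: -68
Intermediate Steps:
C = 28 (C = -5 + 33 = 28)
J(g) = -18 (J(g) = -9*2 = -18)
c(X, a) = 18 + a (c(X, a) = a - 1*(-18) = a + 18 = 18 + a)
q(j) = 13 (q(j) = 18 - 5 = 13)
Z(o) = -7 + o² - 12*o (Z(o) = (o² - 12*o) - 7 = -7 + o² - 12*o)
(C + 30*(-3)) - Z(q(5)) = (28 + 30*(-3)) - (-7 + 13² - 12*13) = (28 - 90) - (-7 + 169 - 156) = -62 - 1*6 = -62 - 6 = -68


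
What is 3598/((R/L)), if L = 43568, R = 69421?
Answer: 156757664/69421 ≈ 2258.1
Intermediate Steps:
3598/((R/L)) = 3598/((69421/43568)) = 3598/((69421*(1/43568))) = 3598/(69421/43568) = 3598*(43568/69421) = 156757664/69421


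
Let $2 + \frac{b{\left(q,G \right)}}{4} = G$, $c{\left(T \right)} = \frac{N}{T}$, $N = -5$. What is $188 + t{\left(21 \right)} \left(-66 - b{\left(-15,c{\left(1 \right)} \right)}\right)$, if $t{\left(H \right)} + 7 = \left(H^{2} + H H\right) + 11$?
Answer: $-33480$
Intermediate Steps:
$c{\left(T \right)} = - \frac{5}{T}$
$b{\left(q,G \right)} = -8 + 4 G$
$t{\left(H \right)} = 4 + 2 H^{2}$ ($t{\left(H \right)} = -7 + \left(\left(H^{2} + H H\right) + 11\right) = -7 + \left(\left(H^{2} + H^{2}\right) + 11\right) = -7 + \left(2 H^{2} + 11\right) = -7 + \left(11 + 2 H^{2}\right) = 4 + 2 H^{2}$)
$188 + t{\left(21 \right)} \left(-66 - b{\left(-15,c{\left(1 \right)} \right)}\right) = 188 + \left(4 + 2 \cdot 21^{2}\right) \left(-66 - \left(-8 + 4 \left(- \frac{5}{1}\right)\right)\right) = 188 + \left(4 + 2 \cdot 441\right) \left(-66 - \left(-8 + 4 \left(\left(-5\right) 1\right)\right)\right) = 188 + \left(4 + 882\right) \left(-66 - \left(-8 + 4 \left(-5\right)\right)\right) = 188 + 886 \left(-66 - \left(-8 - 20\right)\right) = 188 + 886 \left(-66 - -28\right) = 188 + 886 \left(-66 + 28\right) = 188 + 886 \left(-38\right) = 188 - 33668 = -33480$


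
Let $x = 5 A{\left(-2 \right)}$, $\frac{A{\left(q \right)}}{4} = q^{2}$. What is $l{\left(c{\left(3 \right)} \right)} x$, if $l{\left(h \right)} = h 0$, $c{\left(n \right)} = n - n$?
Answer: $0$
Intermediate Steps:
$c{\left(n \right)} = 0$
$A{\left(q \right)} = 4 q^{2}$
$l{\left(h \right)} = 0$
$x = 80$ ($x = 5 \cdot 4 \left(-2\right)^{2} = 5 \cdot 4 \cdot 4 = 5 \cdot 16 = 80$)
$l{\left(c{\left(3 \right)} \right)} x = 0 \cdot 80 = 0$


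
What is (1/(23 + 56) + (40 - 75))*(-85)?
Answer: 234940/79 ≈ 2973.9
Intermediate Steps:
(1/(23 + 56) + (40 - 75))*(-85) = (1/79 - 35)*(-85) = -2764/79*(-85) = 234940/79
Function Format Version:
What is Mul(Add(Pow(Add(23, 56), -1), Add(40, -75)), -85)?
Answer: Rational(234940, 79) ≈ 2973.9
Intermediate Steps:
Mul(Add(Pow(Add(23, 56), -1), Add(40, -75)), -85) = Mul(Add(Pow(79, -1), -35), -85) = Mul(Add(Rational(1, 79), -35), -85) = Mul(Rational(-2764, 79), -85) = Rational(234940, 79)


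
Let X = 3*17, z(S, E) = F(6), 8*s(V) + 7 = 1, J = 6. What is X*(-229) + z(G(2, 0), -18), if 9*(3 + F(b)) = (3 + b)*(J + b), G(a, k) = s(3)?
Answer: -11670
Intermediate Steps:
s(V) = -¾ (s(V) = -7/8 + (⅛)*1 = -7/8 + ⅛ = -¾)
G(a, k) = -¾
F(b) = -3 + (3 + b)*(6 + b)/9 (F(b) = -3 + ((3 + b)*(6 + b))/9 = -3 + (3 + b)*(6 + b)/9)
z(S, E) = 9 (z(S, E) = -1 + 6 + (⅑)*6² = -1 + 6 + (⅑)*36 = -1 + 6 + 4 = 9)
X = 51
X*(-229) + z(G(2, 0), -18) = 51*(-229) + 9 = -11679 + 9 = -11670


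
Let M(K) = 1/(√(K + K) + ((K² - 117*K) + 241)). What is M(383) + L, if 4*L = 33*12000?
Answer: 1032400650207119/10428289395 - √766/10428289395 ≈ 99000.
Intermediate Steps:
M(K) = 1/(241 + K² - 117*K + √2*√K) (M(K) = 1/(√(2*K) + (241 + K² - 117*K)) = 1/(√2*√K + (241 + K² - 117*K)) = 1/(241 + K² - 117*K + √2*√K))
L = 99000 (L = (33*12000)/4 = (¼)*396000 = 99000)
M(383) + L = 1/(241 + 383² - 117*383 + √2*√383) + 99000 = 1/(241 + 146689 - 44811 + √766) + 99000 = 1/(102119 + √766) + 99000 = 99000 + 1/(102119 + √766)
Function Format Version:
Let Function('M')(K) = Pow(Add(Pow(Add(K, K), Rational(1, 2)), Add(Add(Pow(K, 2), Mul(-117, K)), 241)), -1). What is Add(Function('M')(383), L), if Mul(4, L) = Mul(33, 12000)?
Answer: Add(Rational(1032400650207119, 10428289395), Mul(Rational(-1, 10428289395), Pow(766, Rational(1, 2)))) ≈ 99000.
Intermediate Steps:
Function('M')(K) = Pow(Add(241, Pow(K, 2), Mul(-117, K), Mul(Pow(2, Rational(1, 2)), Pow(K, Rational(1, 2)))), -1) (Function('M')(K) = Pow(Add(Pow(Mul(2, K), Rational(1, 2)), Add(241, Pow(K, 2), Mul(-117, K))), -1) = Pow(Add(Mul(Pow(2, Rational(1, 2)), Pow(K, Rational(1, 2))), Add(241, Pow(K, 2), Mul(-117, K))), -1) = Pow(Add(241, Pow(K, 2), Mul(-117, K), Mul(Pow(2, Rational(1, 2)), Pow(K, Rational(1, 2)))), -1))
L = 99000 (L = Mul(Rational(1, 4), Mul(33, 12000)) = Mul(Rational(1, 4), 396000) = 99000)
Add(Function('M')(383), L) = Add(Pow(Add(241, Pow(383, 2), Mul(-117, 383), Mul(Pow(2, Rational(1, 2)), Pow(383, Rational(1, 2)))), -1), 99000) = Add(Pow(Add(241, 146689, -44811, Pow(766, Rational(1, 2))), -1), 99000) = Add(Pow(Add(102119, Pow(766, Rational(1, 2))), -1), 99000) = Add(99000, Pow(Add(102119, Pow(766, Rational(1, 2))), -1))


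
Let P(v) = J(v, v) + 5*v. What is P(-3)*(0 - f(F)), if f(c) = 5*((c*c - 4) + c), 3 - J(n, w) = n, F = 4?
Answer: 720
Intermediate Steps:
J(n, w) = 3 - n
f(c) = -20 + 5*c + 5*c**2 (f(c) = 5*((c**2 - 4) + c) = 5*((-4 + c**2) + c) = 5*(-4 + c + c**2) = -20 + 5*c + 5*c**2)
P(v) = 3 + 4*v (P(v) = (3 - v) + 5*v = 3 + 4*v)
P(-3)*(0 - f(F)) = (3 + 4*(-3))*(0 - (-20 + 5*4 + 5*4**2)) = (3 - 12)*(0 - (-20 + 20 + 5*16)) = -9*(0 - (-20 + 20 + 80)) = -9*(0 - 1*80) = -9*(0 - 80) = -9*(-80) = 720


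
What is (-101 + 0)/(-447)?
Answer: 101/447 ≈ 0.22595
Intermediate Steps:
(-101 + 0)/(-447) = -101*(-1/447) = 101/447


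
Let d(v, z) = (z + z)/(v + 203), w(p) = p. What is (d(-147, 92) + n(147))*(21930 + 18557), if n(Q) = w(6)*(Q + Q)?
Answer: 500864677/7 ≈ 7.1552e+7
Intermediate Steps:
n(Q) = 12*Q (n(Q) = 6*(Q + Q) = 6*(2*Q) = 12*Q)
d(v, z) = 2*z/(203 + v) (d(v, z) = (2*z)/(203 + v) = 2*z/(203 + v))
(d(-147, 92) + n(147))*(21930 + 18557) = (2*92/(203 - 147) + 12*147)*(21930 + 18557) = (2*92/56 + 1764)*40487 = (2*92*(1/56) + 1764)*40487 = (23/7 + 1764)*40487 = (12371/7)*40487 = 500864677/7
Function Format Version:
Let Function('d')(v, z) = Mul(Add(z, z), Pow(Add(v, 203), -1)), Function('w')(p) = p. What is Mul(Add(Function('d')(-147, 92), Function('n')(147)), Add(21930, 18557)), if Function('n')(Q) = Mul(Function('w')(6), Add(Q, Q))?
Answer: Rational(500864677, 7) ≈ 7.1552e+7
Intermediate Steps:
Function('n')(Q) = Mul(12, Q) (Function('n')(Q) = Mul(6, Add(Q, Q)) = Mul(6, Mul(2, Q)) = Mul(12, Q))
Function('d')(v, z) = Mul(2, z, Pow(Add(203, v), -1)) (Function('d')(v, z) = Mul(Mul(2, z), Pow(Add(203, v), -1)) = Mul(2, z, Pow(Add(203, v), -1)))
Mul(Add(Function('d')(-147, 92), Function('n')(147)), Add(21930, 18557)) = Mul(Add(Mul(2, 92, Pow(Add(203, -147), -1)), Mul(12, 147)), Add(21930, 18557)) = Mul(Add(Mul(2, 92, Pow(56, -1)), 1764), 40487) = Mul(Add(Mul(2, 92, Rational(1, 56)), 1764), 40487) = Mul(Add(Rational(23, 7), 1764), 40487) = Mul(Rational(12371, 7), 40487) = Rational(500864677, 7)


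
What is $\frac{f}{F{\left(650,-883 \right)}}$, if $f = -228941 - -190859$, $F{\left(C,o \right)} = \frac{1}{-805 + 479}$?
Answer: $12414732$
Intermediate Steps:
$F{\left(C,o \right)} = - \frac{1}{326}$ ($F{\left(C,o \right)} = \frac{1}{-326} = - \frac{1}{326}$)
$f = -38082$ ($f = -228941 + 190859 = -38082$)
$\frac{f}{F{\left(650,-883 \right)}} = - \frac{38082}{- \frac{1}{326}} = \left(-38082\right) \left(-326\right) = 12414732$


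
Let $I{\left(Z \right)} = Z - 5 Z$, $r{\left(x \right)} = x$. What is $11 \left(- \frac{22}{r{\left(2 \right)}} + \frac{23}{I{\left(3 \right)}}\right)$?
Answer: $- \frac{1705}{12} \approx -142.08$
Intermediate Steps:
$I{\left(Z \right)} = - 4 Z$
$11 \left(- \frac{22}{r{\left(2 \right)}} + \frac{23}{I{\left(3 \right)}}\right) = 11 \left(- \frac{22}{2} + \frac{23}{\left(-4\right) 3}\right) = 11 \left(\left(-22\right) \frac{1}{2} + \frac{23}{-12}\right) = 11 \left(-11 + 23 \left(- \frac{1}{12}\right)\right) = 11 \left(-11 - \frac{23}{12}\right) = 11 \left(- \frac{155}{12}\right) = - \frac{1705}{12}$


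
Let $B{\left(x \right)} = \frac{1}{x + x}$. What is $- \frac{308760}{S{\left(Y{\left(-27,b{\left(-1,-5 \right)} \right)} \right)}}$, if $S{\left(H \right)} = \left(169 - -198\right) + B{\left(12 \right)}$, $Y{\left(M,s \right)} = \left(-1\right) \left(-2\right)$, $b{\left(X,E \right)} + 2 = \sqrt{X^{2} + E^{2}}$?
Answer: $- \frac{7410240}{8809} \approx -841.21$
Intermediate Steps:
$b{\left(X,E \right)} = -2 + \sqrt{E^{2} + X^{2}}$ ($b{\left(X,E \right)} = -2 + \sqrt{X^{2} + E^{2}} = -2 + \sqrt{E^{2} + X^{2}}$)
$Y{\left(M,s \right)} = 2$
$B{\left(x \right)} = \frac{1}{2 x}$
$S{\left(H \right)} = \frac{8809}{24}$ ($S{\left(H \right)} = \left(169 - -198\right) + \frac{1}{2 \cdot 12} = \left(169 + 198\right) + \frac{1}{2} \cdot \frac{1}{12} = 367 + \frac{1}{24} = \frac{8809}{24}$)
$- \frac{308760}{S{\left(Y{\left(-27,b{\left(-1,-5 \right)} \right)} \right)}} = - \frac{308760}{\frac{8809}{24}} = \left(-308760\right) \frac{24}{8809} = - \frac{7410240}{8809}$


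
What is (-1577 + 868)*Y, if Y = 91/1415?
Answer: -64519/1415 ≈ -45.596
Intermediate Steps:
Y = 91/1415 (Y = 91*(1/1415) = 91/1415 ≈ 0.064311)
(-1577 + 868)*Y = (-1577 + 868)*(91/1415) = -709*91/1415 = -64519/1415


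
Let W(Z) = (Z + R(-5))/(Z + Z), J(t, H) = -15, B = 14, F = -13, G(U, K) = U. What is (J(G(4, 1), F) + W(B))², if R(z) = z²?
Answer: 145161/784 ≈ 185.15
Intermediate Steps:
W(Z) = (25 + Z)/(2*Z) (W(Z) = (Z + (-5)²)/(Z + Z) = (Z + 25)/((2*Z)) = (25 + Z)*(1/(2*Z)) = (25 + Z)/(2*Z))
(J(G(4, 1), F) + W(B))² = (-15 + (½)*(25 + 14)/14)² = (-15 + (½)*(1/14)*39)² = (-15 + 39/28)² = (-381/28)² = 145161/784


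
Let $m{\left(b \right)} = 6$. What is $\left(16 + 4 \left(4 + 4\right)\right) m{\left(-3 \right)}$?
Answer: $288$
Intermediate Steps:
$\left(16 + 4 \left(4 + 4\right)\right) m{\left(-3 \right)} = \left(16 + 4 \left(4 + 4\right)\right) 6 = \left(16 + 4 \cdot 8\right) 6 = \left(16 + 32\right) 6 = 48 \cdot 6 = 288$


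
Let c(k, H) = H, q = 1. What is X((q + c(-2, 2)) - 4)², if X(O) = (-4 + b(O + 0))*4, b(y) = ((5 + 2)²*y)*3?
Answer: 364816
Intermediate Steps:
b(y) = 147*y (b(y) = (7²*y)*3 = (49*y)*3 = 147*y)
X(O) = -16 + 588*O (X(O) = (-4 + 147*(O + 0))*4 = (-4 + 147*O)*4 = -16 + 588*O)
X((q + c(-2, 2)) - 4)² = (-16 + 588*((1 + 2) - 4))² = (-16 + 588*(3 - 4))² = (-16 + 588*(-1))² = (-16 - 588)² = (-604)² = 364816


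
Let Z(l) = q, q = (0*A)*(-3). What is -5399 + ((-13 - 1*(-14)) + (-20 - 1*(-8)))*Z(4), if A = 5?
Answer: -5399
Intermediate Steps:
q = 0 (q = (0*5)*(-3) = 0*(-3) = 0)
Z(l) = 0
-5399 + ((-13 - 1*(-14)) + (-20 - 1*(-8)))*Z(4) = -5399 + ((-13 - 1*(-14)) + (-20 - 1*(-8)))*0 = -5399 + ((-13 + 14) + (-20 + 8))*0 = -5399 + (1 - 12)*0 = -5399 - 11*0 = -5399 + 0 = -5399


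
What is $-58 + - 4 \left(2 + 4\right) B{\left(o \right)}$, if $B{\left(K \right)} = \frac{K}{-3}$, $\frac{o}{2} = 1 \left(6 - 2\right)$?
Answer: $6$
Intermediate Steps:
$o = 8$ ($o = 2 \cdot 1 \left(6 - 2\right) = 2 \cdot 1 \cdot 4 = 2 \cdot 4 = 8$)
$B{\left(K \right)} = - \frac{K}{3}$
$-58 + - 4 \left(2 + 4\right) B{\left(o \right)} = -58 + - 4 \left(2 + 4\right) \left(\left(- \frac{1}{3}\right) 8\right) = -58 + \left(-4\right) 6 \left(- \frac{8}{3}\right) = -58 - -64 = -58 + 64 = 6$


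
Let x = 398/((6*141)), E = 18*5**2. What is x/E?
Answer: 199/190350 ≈ 0.0010454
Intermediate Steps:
E = 450 (E = 18*25 = 450)
x = 199/423 (x = 398/846 = 398*(1/846) = 199/423 ≈ 0.47045)
x/E = (199/423)/450 = (199/423)*(1/450) = 199/190350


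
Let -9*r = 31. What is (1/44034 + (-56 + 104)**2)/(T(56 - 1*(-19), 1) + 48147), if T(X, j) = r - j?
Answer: 304363011/6359727874 ≈ 0.047858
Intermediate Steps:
r = -31/9 (r = -1/9*31 = -31/9 ≈ -3.4444)
T(X, j) = -31/9 - j
(1/44034 + (-56 + 104)**2)/(T(56 - 1*(-19), 1) + 48147) = (1/44034 + (-56 + 104)**2)/((-31/9 - 1*1) + 48147) = (1/44034 + 48**2)/((-31/9 - 1) + 48147) = (1/44034 + 2304)/(-40/9 + 48147) = 101454337/(44034*(433283/9)) = (101454337/44034)*(9/433283) = 304363011/6359727874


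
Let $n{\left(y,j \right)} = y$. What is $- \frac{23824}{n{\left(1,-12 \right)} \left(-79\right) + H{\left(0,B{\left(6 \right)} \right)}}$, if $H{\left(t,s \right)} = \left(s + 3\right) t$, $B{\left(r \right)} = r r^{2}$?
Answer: $\frac{23824}{79} \approx 301.57$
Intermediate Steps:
$B{\left(r \right)} = r^{3}$
$H{\left(t,s \right)} = t \left(3 + s\right)$ ($H{\left(t,s \right)} = \left(3 + s\right) t = t \left(3 + s\right)$)
$- \frac{23824}{n{\left(1,-12 \right)} \left(-79\right) + H{\left(0,B{\left(6 \right)} \right)}} = - \frac{23824}{1 \left(-79\right) + 0 \left(3 + 6^{3}\right)} = - \frac{23824}{-79 + 0 \left(3 + 216\right)} = - \frac{23824}{-79 + 0 \cdot 219} = - \frac{23824}{-79 + 0} = - \frac{23824}{-79} = \left(-23824\right) \left(- \frac{1}{79}\right) = \frac{23824}{79}$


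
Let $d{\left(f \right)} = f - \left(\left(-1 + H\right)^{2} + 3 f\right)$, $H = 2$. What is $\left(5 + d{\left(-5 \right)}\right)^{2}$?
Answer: $196$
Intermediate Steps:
$d{\left(f \right)} = -1 - 2 f$ ($d{\left(f \right)} = f - \left(\left(-1 + 2\right)^{2} + 3 f\right) = f - \left(1 + 3 f\right) = -1 - 2 f$)
$\left(5 + d{\left(-5 \right)}\right)^{2} = \left(5 - -9\right)^{2} = \left(5 + \left(-1 + 10\right)\right)^{2} = \left(5 + 9\right)^{2} = 14^{2} = 196$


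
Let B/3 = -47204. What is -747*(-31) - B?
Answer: 164769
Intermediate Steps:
B = -141612 (B = 3*(-47204) = -141612)
-747*(-31) - B = -747*(-31) - 1*(-141612) = 23157 + 141612 = 164769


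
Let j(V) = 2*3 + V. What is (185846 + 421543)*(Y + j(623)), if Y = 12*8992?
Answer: 65921750337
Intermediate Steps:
Y = 107904
j(V) = 6 + V
(185846 + 421543)*(Y + j(623)) = (185846 + 421543)*(107904 + (6 + 623)) = 607389*(107904 + 629) = 607389*108533 = 65921750337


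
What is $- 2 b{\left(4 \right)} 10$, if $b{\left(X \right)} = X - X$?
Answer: $0$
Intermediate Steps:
$b{\left(X \right)} = 0$
$- 2 b{\left(4 \right)} 10 = \left(-2\right) 0 \cdot 10 = 0 \cdot 10 = 0$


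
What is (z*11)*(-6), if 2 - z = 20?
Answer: 1188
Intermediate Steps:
z = -18 (z = 2 - 1*20 = 2 - 20 = -18)
(z*11)*(-6) = -18*11*(-6) = -198*(-6) = 1188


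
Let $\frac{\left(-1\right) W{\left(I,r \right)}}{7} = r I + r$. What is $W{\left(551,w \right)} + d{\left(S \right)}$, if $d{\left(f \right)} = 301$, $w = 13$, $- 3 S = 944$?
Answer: $-49931$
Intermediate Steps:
$S = - \frac{944}{3}$ ($S = \left(- \frac{1}{3}\right) 944 = - \frac{944}{3} \approx -314.67$)
$W{\left(I,r \right)} = - 7 r - 7 I r$ ($W{\left(I,r \right)} = - 7 \left(r I + r\right) = - 7 \left(I r + r\right) = - 7 \left(r + I r\right) = - 7 r - 7 I r$)
$W{\left(551,w \right)} + d{\left(S \right)} = \left(-7\right) 13 \left(1 + 551\right) + 301 = \left(-7\right) 13 \cdot 552 + 301 = -50232 + 301 = -49931$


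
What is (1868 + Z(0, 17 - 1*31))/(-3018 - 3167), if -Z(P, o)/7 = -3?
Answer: -1889/6185 ≈ -0.30542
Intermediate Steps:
Z(P, o) = 21 (Z(P, o) = -7*(-3) = 21)
(1868 + Z(0, 17 - 1*31))/(-3018 - 3167) = (1868 + 21)/(-3018 - 3167) = 1889/(-6185) = 1889*(-1/6185) = -1889/6185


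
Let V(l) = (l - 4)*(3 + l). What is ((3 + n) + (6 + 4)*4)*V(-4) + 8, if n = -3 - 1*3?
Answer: 304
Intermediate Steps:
n = -6 (n = -3 - 3 = -6)
V(l) = (-4 + l)*(3 + l)
((3 + n) + (6 + 4)*4)*V(-4) + 8 = ((3 - 6) + (6 + 4)*4)*(-12 + (-4)² - 1*(-4)) + 8 = (-3 + 10*4)*(-12 + 16 + 4) + 8 = (-3 + 40)*8 + 8 = 37*8 + 8 = 296 + 8 = 304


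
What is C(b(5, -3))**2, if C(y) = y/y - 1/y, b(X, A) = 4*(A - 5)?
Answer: 1089/1024 ≈ 1.0635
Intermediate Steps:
b(X, A) = -20 + 4*A (b(X, A) = 4*(-5 + A) = -20 + 4*A)
C(y) = 1 - 1/y
C(b(5, -3))**2 = ((-1 + (-20 + 4*(-3)))/(-20 + 4*(-3)))**2 = ((-1 + (-20 - 12))/(-20 - 12))**2 = ((-1 - 32)/(-32))**2 = (-1/32*(-33))**2 = (33/32)**2 = 1089/1024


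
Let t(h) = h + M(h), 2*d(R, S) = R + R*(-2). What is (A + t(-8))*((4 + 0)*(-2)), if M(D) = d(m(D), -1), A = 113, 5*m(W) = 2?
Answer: -4192/5 ≈ -838.40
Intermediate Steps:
m(W) = ⅖ (m(W) = (⅕)*2 = ⅖)
d(R, S) = -R/2 (d(R, S) = (R + R*(-2))/2 = (R - 2*R)/2 = (-R)/2 = -R/2)
M(D) = -⅕ (M(D) = -½*⅖ = -⅕)
t(h) = -⅕ + h (t(h) = h - ⅕ = -⅕ + h)
(A + t(-8))*((4 + 0)*(-2)) = (113 + (-⅕ - 8))*((4 + 0)*(-2)) = (113 - 41/5)*(4*(-2)) = (524/5)*(-8) = -4192/5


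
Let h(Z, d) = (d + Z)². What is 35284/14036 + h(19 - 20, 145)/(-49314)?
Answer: 60372695/28840471 ≈ 2.0933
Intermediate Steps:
h(Z, d) = (Z + d)²
35284/14036 + h(19 - 20, 145)/(-49314) = 35284/14036 + ((19 - 20) + 145)²/(-49314) = 35284*(1/14036) + (-1 + 145)²*(-1/49314) = 8821/3509 + 144²*(-1/49314) = 8821/3509 + 20736*(-1/49314) = 8821/3509 - 3456/8219 = 60372695/28840471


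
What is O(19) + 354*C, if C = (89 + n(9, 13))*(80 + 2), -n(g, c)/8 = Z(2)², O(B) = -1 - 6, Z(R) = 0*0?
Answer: 2583485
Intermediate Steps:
Z(R) = 0
O(B) = -7
n(g, c) = 0 (n(g, c) = -8*0² = -8*0 = 0)
C = 7298 (C = (89 + 0)*(80 + 2) = 89*82 = 7298)
O(19) + 354*C = -7 + 354*7298 = -7 + 2583492 = 2583485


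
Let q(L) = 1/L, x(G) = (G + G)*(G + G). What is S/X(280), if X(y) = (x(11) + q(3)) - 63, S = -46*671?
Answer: -46299/632 ≈ -73.258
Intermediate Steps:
x(G) = 4*G² (x(G) = (2*G)*(2*G) = 4*G²)
S = -30866
X(y) = 1264/3 (X(y) = (4*11² + 1/3) - 63 = (4*121 + ⅓) - 63 = (484 + ⅓) - 63 = 1453/3 - 63 = 1264/3)
S/X(280) = -30866/1264/3 = -30866*3/1264 = -46299/632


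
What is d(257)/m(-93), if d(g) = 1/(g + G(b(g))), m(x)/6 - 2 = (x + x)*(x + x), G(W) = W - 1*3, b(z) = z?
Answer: 1/106077468 ≈ 9.4271e-9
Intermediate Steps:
G(W) = -3 + W (G(W) = W - 3 = -3 + W)
m(x) = 12 + 24*x² (m(x) = 12 + 6*((x + x)*(x + x)) = 12 + 6*((2*x)*(2*x)) = 12 + 6*(4*x²) = 12 + 24*x²)
d(g) = 1/(-3 + 2*g) (d(g) = 1/(g + (-3 + g)) = 1/(-3 + 2*g))
d(257)/m(-93) = 1/((-3 + 2*257)*(12 + 24*(-93)²)) = 1/((-3 + 514)*(12 + 24*8649)) = 1/(511*(12 + 207576)) = (1/511)/207588 = (1/511)*(1/207588) = 1/106077468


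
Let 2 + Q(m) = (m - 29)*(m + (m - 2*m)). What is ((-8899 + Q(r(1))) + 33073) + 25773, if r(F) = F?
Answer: 49945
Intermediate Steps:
Q(m) = -2 (Q(m) = -2 + (m - 29)*(m + (m - 2*m)) = -2 + (-29 + m)*(m - m) = -2 + (-29 + m)*0 = -2 + 0 = -2)
((-8899 + Q(r(1))) + 33073) + 25773 = ((-8899 - 2) + 33073) + 25773 = (-8901 + 33073) + 25773 = 24172 + 25773 = 49945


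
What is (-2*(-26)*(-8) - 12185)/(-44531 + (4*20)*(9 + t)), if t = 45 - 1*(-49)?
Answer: 12601/36291 ≈ 0.34722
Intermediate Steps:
t = 94 (t = 45 + 49 = 94)
(-2*(-26)*(-8) - 12185)/(-44531 + (4*20)*(9 + t)) = (-2*(-26)*(-8) - 12185)/(-44531 + (4*20)*(9 + 94)) = (52*(-8) - 12185)/(-44531 + 80*103) = (-416 - 12185)/(-44531 + 8240) = -12601/(-36291) = -12601*(-1/36291) = 12601/36291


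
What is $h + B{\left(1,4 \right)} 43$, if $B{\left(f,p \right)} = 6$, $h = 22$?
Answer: $280$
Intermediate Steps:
$h + B{\left(1,4 \right)} 43 = 22 + 6 \cdot 43 = 22 + 258 = 280$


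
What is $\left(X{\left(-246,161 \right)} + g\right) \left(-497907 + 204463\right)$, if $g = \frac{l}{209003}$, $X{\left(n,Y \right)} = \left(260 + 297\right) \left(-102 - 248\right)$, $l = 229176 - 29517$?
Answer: $\frac{11956356762187804}{209003} \approx 5.7207 \cdot 10^{10}$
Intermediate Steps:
$l = 199659$ ($l = 229176 - 29517 = 199659$)
$X{\left(n,Y \right)} = -194950$ ($X{\left(n,Y \right)} = 557 \left(-350\right) = -194950$)
$g = \frac{199659}{209003} \approx 0.95529$
$\left(X{\left(-246,161 \right)} + g\right) \left(-497907 + 204463\right) = \left(-194950 + \frac{199659}{209003}\right) \left(-497907 + 204463\right) = \left(- \frac{40744935191}{209003}\right) \left(-293444\right) = \frac{11956356762187804}{209003}$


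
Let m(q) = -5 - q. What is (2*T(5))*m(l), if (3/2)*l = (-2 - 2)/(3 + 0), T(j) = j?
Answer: -370/9 ≈ -41.111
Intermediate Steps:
l = -8/9 (l = 2*((-2 - 2)/(3 + 0))/3 = 2*(-4/3)/3 = 2*(-4*1/3)/3 = (2/3)*(-4/3) = -8/9 ≈ -0.88889)
(2*T(5))*m(l) = (2*5)*(-5 - 1*(-8/9)) = 10*(-5 + 8/9) = 10*(-37/9) = -370/9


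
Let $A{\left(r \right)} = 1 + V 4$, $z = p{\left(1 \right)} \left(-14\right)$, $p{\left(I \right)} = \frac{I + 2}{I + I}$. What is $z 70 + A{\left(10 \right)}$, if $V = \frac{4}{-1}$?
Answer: $-1485$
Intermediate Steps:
$p{\left(I \right)} = \frac{2 + I}{2 I}$
$V = -4$ ($V = 4 \left(-1\right) = -4$)
$z = -21$ ($z = \frac{2 + 1}{2 \cdot 1} \left(-14\right) = \frac{1}{2} \cdot 1 \cdot 3 \left(-14\right) = \frac{3}{2} \left(-14\right) = -21$)
$A{\left(r \right)} = -15$ ($A{\left(r \right)} = 1 - 16 = -15$)
$z 70 + A{\left(10 \right)} = \left(-21\right) 70 - 15 = -1470 - 15 = -1485$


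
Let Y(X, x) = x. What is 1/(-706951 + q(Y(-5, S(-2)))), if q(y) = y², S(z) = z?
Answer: -1/706947 ≈ -1.4145e-6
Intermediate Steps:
1/(-706951 + q(Y(-5, S(-2)))) = 1/(-706951 + (-2)²) = 1/(-706951 + 4) = 1/(-706947) = -1/706947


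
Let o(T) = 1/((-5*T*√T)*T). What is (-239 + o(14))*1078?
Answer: -257642 - 11*√14/140 ≈ -2.5764e+5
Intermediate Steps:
o(T) = -1/(5*T^(5/2)) (o(T) = 1/((-5*T^(3/2))*T) = 1/(-5*T^(5/2)) = -1/(5*T^(5/2)))
(-239 + o(14))*1078 = (-239 - √14/13720)*1078 = -257642 - 11*√14/140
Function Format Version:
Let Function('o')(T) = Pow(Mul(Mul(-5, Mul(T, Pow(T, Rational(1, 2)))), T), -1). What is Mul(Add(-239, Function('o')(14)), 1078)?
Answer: Add(-257642, Mul(Rational(-11, 140), Pow(14, Rational(1, 2)))) ≈ -2.5764e+5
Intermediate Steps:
Function('o')(T) = Mul(Rational(-1, 5), Pow(T, Rational(-5, 2))) (Function('o')(T) = Pow(Mul(Mul(-5, Pow(T, Rational(3, 2))), T), -1) = Pow(Mul(-5, Pow(T, Rational(5, 2))), -1) = Mul(Rational(-1, 5), Pow(T, Rational(-5, 2))))
Mul(Add(-239, Function('o')(14)), 1078) = Mul(Add(-239, Mul(Rational(-1, 5), Pow(14, Rational(-5, 2)))), 1078) = Mul(Add(-239, Mul(Rational(-1, 5), Mul(Rational(1, 2744), Pow(14, Rational(1, 2))))), 1078) = Mul(Add(-239, Mul(Rational(-1, 13720), Pow(14, Rational(1, 2)))), 1078) = Add(-257642, Mul(Rational(-11, 140), Pow(14, Rational(1, 2))))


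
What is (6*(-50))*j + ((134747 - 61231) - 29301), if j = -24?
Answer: 51415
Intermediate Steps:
(6*(-50))*j + ((134747 - 61231) - 29301) = (6*(-50))*(-24) + ((134747 - 61231) - 29301) = -300*(-24) + (73516 - 29301) = 7200 + 44215 = 51415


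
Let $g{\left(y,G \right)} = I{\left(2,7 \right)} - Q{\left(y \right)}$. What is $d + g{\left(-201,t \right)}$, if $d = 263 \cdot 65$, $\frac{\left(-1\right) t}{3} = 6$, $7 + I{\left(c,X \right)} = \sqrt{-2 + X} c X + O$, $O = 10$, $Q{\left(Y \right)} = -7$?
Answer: $17105 + 14 \sqrt{5} \approx 17136.0$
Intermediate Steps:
$I{\left(c,X \right)} = 3 + X c \sqrt{-2 + X}$ ($I{\left(c,X \right)} = -7 + \left(\sqrt{-2 + X} c X + 10\right) = -7 + \left(c \sqrt{-2 + X} X + 10\right) = -7 + \left(X c \sqrt{-2 + X} + 10\right) = -7 + \left(10 + X c \sqrt{-2 + X}\right) = 3 + X c \sqrt{-2 + X}$)
$t = -18$ ($t = \left(-3\right) 6 = -18$)
$g{\left(y,G \right)} = 10 + 14 \sqrt{5}$ ($g{\left(y,G \right)} = \left(3 + 7 \cdot 2 \sqrt{-2 + 7}\right) - -7 = \left(3 + 7 \cdot 2 \sqrt{5}\right) + 7 = \left(3 + 14 \sqrt{5}\right) + 7 = 10 + 14 \sqrt{5}$)
$d = 17095$
$d + g{\left(-201,t \right)} = 17095 + \left(10 + 14 \sqrt{5}\right) = 17105 + 14 \sqrt{5}$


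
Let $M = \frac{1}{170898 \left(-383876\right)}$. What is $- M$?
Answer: $\frac{1}{65603640648} \approx 1.5243 \cdot 10^{-11}$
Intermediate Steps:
$M = - \frac{1}{65603640648}$ ($M = \frac{1}{170898} \left(- \frac{1}{383876}\right) = - \frac{1}{65603640648} \approx -1.5243 \cdot 10^{-11}$)
$- M = \left(-1\right) \left(- \frac{1}{65603640648}\right) = \frac{1}{65603640648}$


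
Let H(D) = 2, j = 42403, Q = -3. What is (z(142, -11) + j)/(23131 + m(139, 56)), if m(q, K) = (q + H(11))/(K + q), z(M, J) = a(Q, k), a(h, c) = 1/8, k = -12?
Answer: 22049625/12028496 ≈ 1.8331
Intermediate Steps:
a(h, c) = ⅛
z(M, J) = ⅛
m(q, K) = (2 + q)/(K + q) (m(q, K) = (q + 2)/(K + q) = (2 + q)/(K + q))
(z(142, -11) + j)/(23131 + m(139, 56)) = (⅛ + 42403)/(23131 + (2 + 139)/(56 + 139)) = 339225/(8*(23131 + 141/195)) = 339225/(8*(23131 + (1/195)*141)) = 339225/(8*(23131 + 47/65)) = 339225/(8*(1503562/65)) = (339225/8)*(65/1503562) = 22049625/12028496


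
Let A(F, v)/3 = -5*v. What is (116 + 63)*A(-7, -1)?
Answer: 2685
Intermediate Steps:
A(F, v) = -15*v (A(F, v) = 3*(-5*v) = -15*v)
(116 + 63)*A(-7, -1) = (116 + 63)*(-15*(-1)) = 179*15 = 2685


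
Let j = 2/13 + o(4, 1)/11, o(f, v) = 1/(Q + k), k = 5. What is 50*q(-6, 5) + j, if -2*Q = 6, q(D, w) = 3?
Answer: 42957/286 ≈ 150.20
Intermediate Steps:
Q = -3 (Q = -1/2*6 = -3)
o(f, v) = 1/2 (o(f, v) = 1/(-3 + 5) = 1/2)
j = 57/286 (j = 2/13 + (1/2)/11 = 2*(1/13) + (1/2)*(1/11) = 2/13 + 1/22 = 57/286 ≈ 0.19930)
50*q(-6, 5) + j = 50*3 + 57/286 = 150 + 57/286 = 42957/286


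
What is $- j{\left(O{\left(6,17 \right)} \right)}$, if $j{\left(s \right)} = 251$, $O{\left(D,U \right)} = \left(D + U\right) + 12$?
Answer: $-251$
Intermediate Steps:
$O{\left(D,U \right)} = 12 + D + U$
$- j{\left(O{\left(6,17 \right)} \right)} = \left(-1\right) 251 = -251$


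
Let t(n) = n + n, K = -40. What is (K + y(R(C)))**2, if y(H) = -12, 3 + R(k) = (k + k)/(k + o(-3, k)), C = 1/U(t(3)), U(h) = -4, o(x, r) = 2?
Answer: 2704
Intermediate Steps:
t(n) = 2*n
C = -1/4 (C = 1/(-4) = -1/4 ≈ -0.25000)
R(k) = -3 + 2*k/(2 + k) (R(k) = -3 + (k + k)/(k + 2) = -3 + (2*k)/(2 + k) = -3 + 2*k/(2 + k))
(K + y(R(C)))**2 = (-40 - 12)**2 = (-52)**2 = 2704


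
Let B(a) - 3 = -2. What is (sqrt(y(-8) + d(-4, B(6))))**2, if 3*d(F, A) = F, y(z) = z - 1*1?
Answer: -31/3 ≈ -10.333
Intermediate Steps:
y(z) = -1 + z (y(z) = z - 1 = -1 + z)
B(a) = 1 (B(a) = 3 - 2 = 1)
d(F, A) = F/3
(sqrt(y(-8) + d(-4, B(6))))**2 = (sqrt((-1 - 8) + (1/3)*(-4)))**2 = (sqrt(-9 - 4/3))**2 = (sqrt(-31/3))**2 = (I*sqrt(93)/3)**2 = -31/3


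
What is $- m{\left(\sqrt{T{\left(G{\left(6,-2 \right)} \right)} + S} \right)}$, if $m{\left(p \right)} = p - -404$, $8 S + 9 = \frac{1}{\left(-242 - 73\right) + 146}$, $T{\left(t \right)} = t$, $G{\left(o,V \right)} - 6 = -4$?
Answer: $-404 - \frac{\sqrt{591}}{26} \approx -404.94$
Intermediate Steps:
$G{\left(o,V \right)} = 2$ ($G{\left(o,V \right)} = 6 - 4 = 2$)
$S = - \frac{761}{676}$ ($S = - \frac{9}{8} + \frac{1}{8 \left(\left(-242 - 73\right) + 146\right)} = - \frac{9}{8} + \frac{1}{8 \left(-315 + 146\right)} = - \frac{9}{8} + \frac{1}{8 \left(-169\right)} = - \frac{9}{8} + \frac{1}{8} \left(- \frac{1}{169}\right) = - \frac{9}{8} - \frac{1}{1352} = - \frac{761}{676} \approx -1.1257$)
$m{\left(p \right)} = 404 + p$ ($m{\left(p \right)} = p + 404 = 404 + p$)
$- m{\left(\sqrt{T{\left(G{\left(6,-2 \right)} \right)} + S} \right)} = - (404 + \sqrt{2 - \frac{761}{676}}) = - (404 + \sqrt{\frac{591}{676}}) = - (404 + \frac{\sqrt{591}}{26}) = -404 - \frac{\sqrt{591}}{26}$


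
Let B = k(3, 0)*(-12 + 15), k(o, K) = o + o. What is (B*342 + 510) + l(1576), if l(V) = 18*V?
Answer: 35034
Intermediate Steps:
k(o, K) = 2*o
B = 18 (B = (2*3)*(-12 + 15) = 6*3 = 18)
(B*342 + 510) + l(1576) = (18*342 + 510) + 18*1576 = (6156 + 510) + 28368 = 6666 + 28368 = 35034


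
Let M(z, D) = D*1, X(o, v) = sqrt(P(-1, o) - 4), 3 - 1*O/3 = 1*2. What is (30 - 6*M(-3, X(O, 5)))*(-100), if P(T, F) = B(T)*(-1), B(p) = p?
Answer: -3000 + 600*I*sqrt(3) ≈ -3000.0 + 1039.2*I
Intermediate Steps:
P(T, F) = -T (P(T, F) = T*(-1) = -T)
O = 3 (O = 9 - 3*2 = 9 - 6 = 3)
X(o, v) = I*sqrt(3) (X(o, v) = sqrt(-1*(-1) - 4) = sqrt(1 - 4) = sqrt(-3) = I*sqrt(3))
M(z, D) = D
(30 - 6*M(-3, X(O, 5)))*(-100) = (30 - 6*I*sqrt(3))*(-100) = -3000 + 600*I*sqrt(3)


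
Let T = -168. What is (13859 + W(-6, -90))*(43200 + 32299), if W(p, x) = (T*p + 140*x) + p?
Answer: 170703239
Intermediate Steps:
W(p, x) = -167*p + 140*x (W(p, x) = (-168*p + 140*x) + p = -167*p + 140*x)
(13859 + W(-6, -90))*(43200 + 32299) = (13859 + (-167*(-6) + 140*(-90)))*(43200 + 32299) = (13859 + (1002 - 12600))*75499 = (13859 - 11598)*75499 = 2261*75499 = 170703239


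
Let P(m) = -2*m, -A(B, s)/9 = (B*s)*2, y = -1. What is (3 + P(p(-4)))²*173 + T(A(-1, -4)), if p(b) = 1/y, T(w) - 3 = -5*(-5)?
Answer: 4353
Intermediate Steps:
A(B, s) = -18*B*s (A(B, s) = -9*B*s*2 = -18*B*s)
T(w) = 28 (T(w) = 3 - 5*(-5) = 3 + 25 = 28)
p(b) = -1 (p(b) = 1/(-1) = -1)
(3 + P(p(-4)))²*173 + T(A(-1, -4)) = (3 - 2*(-1))²*173 + 28 = (3 + 2)²*173 + 28 = 5²*173 + 28 = 25*173 + 28 = 4325 + 28 = 4353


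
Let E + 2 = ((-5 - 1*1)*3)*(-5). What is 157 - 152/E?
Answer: 1708/11 ≈ 155.27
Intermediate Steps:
E = 88 (E = -2 + ((-5 - 1*1)*3)*(-5) = -2 + ((-5 - 1)*3)*(-5) = -2 - 6*3*(-5) = -2 - 18*(-5) = -2 + 90 = 88)
157 - 152/E = 157 - 152/88 = 157 - 152*1/88 = 157 - 19/11 = 1708/11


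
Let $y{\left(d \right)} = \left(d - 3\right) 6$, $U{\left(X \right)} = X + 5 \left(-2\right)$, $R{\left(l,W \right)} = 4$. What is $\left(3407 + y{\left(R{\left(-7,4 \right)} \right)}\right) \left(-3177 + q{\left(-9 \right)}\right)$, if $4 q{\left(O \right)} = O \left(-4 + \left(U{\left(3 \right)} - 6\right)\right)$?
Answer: $- \frac{42850215}{4} \approx -1.0713 \cdot 10^{7}$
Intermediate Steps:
$U{\left(X \right)} = -10 + X$ ($U{\left(X \right)} = X - 10 = -10 + X$)
$y{\left(d \right)} = -18 + 6 d$ ($y{\left(d \right)} = \left(-3 + d\right) 6 = -18 + 6 d$)
$q{\left(O \right)} = - \frac{17 O}{4}$ ($q{\left(O \right)} = \frac{O \left(-4 + \left(\left(-10 + 3\right) - 6\right)\right)}{4} = \frac{O \left(-4 - 13\right)}{4} = \frac{O \left(-17\right)}{4} = \frac{\left(-17\right) O}{4} = - \frac{17 O}{4}$)
$\left(3407 + y{\left(R{\left(-7,4 \right)} \right)}\right) \left(-3177 + q{\left(-9 \right)}\right) = \left(3407 + \left(-18 + 6 \cdot 4\right)\right) \left(-3177 - - \frac{153}{4}\right) = \left(3407 + \left(-18 + 24\right)\right) \left(-3177 + \frac{153}{4}\right) = \left(3407 + 6\right) \left(- \frac{12555}{4}\right) = 3413 \left(- \frac{12555}{4}\right) = - \frac{42850215}{4}$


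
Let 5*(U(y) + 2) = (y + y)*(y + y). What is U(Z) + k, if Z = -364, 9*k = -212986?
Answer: 3704836/45 ≈ 82330.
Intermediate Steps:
k = -212986/9 (k = (⅑)*(-212986) = -212986/9 ≈ -23665.)
U(y) = -2 + 4*y²/5 (U(y) = -2 + ((y + y)*(y + y))/5 = -2 + ((2*y)*(2*y))/5 = -2 + (4*y²)/5 = -2 + 4*y²/5)
U(Z) + k = (-2 + (⅘)*(-364)²) - 212986/9 = (-2 + (⅘)*132496) - 212986/9 = (-2 + 529984/5) - 212986/9 = 529974/5 - 212986/9 = 3704836/45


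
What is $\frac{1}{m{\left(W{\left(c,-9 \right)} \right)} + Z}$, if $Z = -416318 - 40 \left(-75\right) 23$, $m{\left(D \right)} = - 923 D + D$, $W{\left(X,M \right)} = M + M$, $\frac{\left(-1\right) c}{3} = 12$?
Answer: $- \frac{1}{330722} \approx -3.0237 \cdot 10^{-6}$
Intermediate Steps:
$c = -36$ ($c = \left(-3\right) 12 = -36$)
$W{\left(X,M \right)} = 2 M$
$m{\left(D \right)} = - 922 D$
$Z = -347318$ ($Z = -416318 - \left(-3000\right) 23 = -416318 - -69000 = -416318 + 69000 = -347318$)
$\frac{1}{m{\left(W{\left(c,-9 \right)} \right)} + Z} = \frac{1}{- 922 \cdot 2 \left(-9\right) - 347318} = \frac{1}{\left(-922\right) \left(-18\right) - 347318} = \frac{1}{16596 - 347318} = \frac{1}{-330722} = - \frac{1}{330722}$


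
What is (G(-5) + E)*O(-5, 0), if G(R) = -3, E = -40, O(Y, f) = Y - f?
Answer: 215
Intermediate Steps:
(G(-5) + E)*O(-5, 0) = (-3 - 40)*(-5 - 1*0) = -43*(-5 + 0) = -43*(-5) = 215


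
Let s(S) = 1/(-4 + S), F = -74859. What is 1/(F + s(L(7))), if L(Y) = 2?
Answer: -2/149719 ≈ -1.3358e-5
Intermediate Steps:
1/(F + s(L(7))) = 1/(-74859 + 1/(-4 + 2)) = 1/(-74859 + 1/(-2)) = 1/(-74859 - 1/2) = 1/(-149719/2) = -2/149719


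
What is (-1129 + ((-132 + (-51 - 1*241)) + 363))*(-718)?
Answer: 854420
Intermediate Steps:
(-1129 + ((-132 + (-51 - 1*241)) + 363))*(-718) = (-1129 + ((-132 + (-51 - 241)) + 363))*(-718) = (-1129 + ((-132 - 292) + 363))*(-718) = (-1129 + (-424 + 363))*(-718) = (-1129 - 61)*(-718) = -1190*(-718) = 854420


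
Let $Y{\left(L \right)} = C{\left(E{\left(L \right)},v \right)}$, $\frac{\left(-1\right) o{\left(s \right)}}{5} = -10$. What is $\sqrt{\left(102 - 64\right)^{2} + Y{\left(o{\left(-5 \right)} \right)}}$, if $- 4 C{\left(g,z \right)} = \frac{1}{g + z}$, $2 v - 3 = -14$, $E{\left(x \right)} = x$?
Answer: $\frac{3 \sqrt{5083502}}{178} \approx 38.0$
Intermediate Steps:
$v = - \frac{11}{2}$ ($v = \frac{3}{2} + \frac{1}{2} \left(-14\right) = \frac{3}{2} - 7 = - \frac{11}{2} \approx -5.5$)
$o{\left(s \right)} = 50$ ($o{\left(s \right)} = \left(-5\right) \left(-10\right) = 50$)
$C{\left(g,z \right)} = - \frac{1}{4 \left(g + z\right)}$
$Y{\left(L \right)} = - \frac{1}{-22 + 4 L}$ ($Y{\left(L \right)} = - \frac{1}{4 L + 4 \left(- \frac{11}{2}\right)} = - \frac{1}{4 L - 22} = - \frac{1}{-22 + 4 L}$)
$\sqrt{\left(102 - 64\right)^{2} + Y{\left(o{\left(-5 \right)} \right)}} = \sqrt{\left(102 - 64\right)^{2} - \frac{1}{-22 + 4 \cdot 50}} = \sqrt{38^{2} - \frac{1}{-22 + 200}} = \sqrt{1444 - \frac{1}{178}} = \sqrt{\frac{257031}{178}} = \frac{3 \sqrt{5083502}}{178}$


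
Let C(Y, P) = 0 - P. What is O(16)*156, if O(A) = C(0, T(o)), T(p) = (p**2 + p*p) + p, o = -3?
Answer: -2340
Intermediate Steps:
T(p) = p + 2*p**2 (T(p) = (p**2 + p**2) + p = 2*p**2 + p = p + 2*p**2)
C(Y, P) = -P
O(A) = -15 (O(A) = -(-3)*(1 + 2*(-3)) = -(-3)*(1 - 6) = -(-3)*(-5) = -1*15 = -15)
O(16)*156 = -15*156 = -2340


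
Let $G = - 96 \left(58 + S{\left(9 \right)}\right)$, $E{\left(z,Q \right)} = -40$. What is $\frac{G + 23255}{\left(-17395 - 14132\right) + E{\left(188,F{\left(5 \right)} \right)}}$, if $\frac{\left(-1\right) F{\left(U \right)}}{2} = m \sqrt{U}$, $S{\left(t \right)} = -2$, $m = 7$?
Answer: $- \frac{17879}{31567} \approx -0.56638$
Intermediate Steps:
$F{\left(U \right)} = - 14 \sqrt{U}$ ($F{\left(U \right)} = - 2 \cdot 7 \sqrt{U} = - 14 \sqrt{U}$)
$G = -5376$ ($G = - 96 \left(58 - 2\right) = \left(-96\right) 56 = -5376$)
$\frac{G + 23255}{\left(-17395 - 14132\right) + E{\left(188,F{\left(5 \right)} \right)}} = \frac{-5376 + 23255}{\left(-17395 - 14132\right) - 40} = \frac{17879}{-31527 - 40} = \frac{17879}{-31567} = 17879 \left(- \frac{1}{31567}\right) = - \frac{17879}{31567}$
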